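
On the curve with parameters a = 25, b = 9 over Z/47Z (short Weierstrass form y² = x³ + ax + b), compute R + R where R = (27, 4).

tangent at (27, 4): λ = (3·27² + 25)/(2·4) ≡ 3/8. 8⁻¹ ≡ 6 (mod 47), so λ ≡ 3·6 ≡ 18.
  x = λ² - 27 - 27 = 324 - 54 ≡ 35; y = λ·(27 - 35) - 4 ≡ 40. → (35, 40)

(35, 40)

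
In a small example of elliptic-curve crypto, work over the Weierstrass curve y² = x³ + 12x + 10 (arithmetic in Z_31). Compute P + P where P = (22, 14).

tangent at (22, 14): λ = (3·22² + 12)/(2·14) ≡ 7/28. 28⁻¹ ≡ 10 (mod 31) since 28·10 = 280 ≡ 1, so λ ≡ 7·10 ≡ 8.
  x = λ² - 22 - 22 = 64 - 44 ≡ 20; y = λ·(22 - 20) - 14 ≡ 2. → (20, 2)

(20, 2)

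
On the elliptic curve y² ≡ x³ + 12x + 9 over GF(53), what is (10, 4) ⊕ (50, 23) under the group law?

(45, 39)

(10, 4) + (50, 23). λ = (23 - 4)/(50 - 10) ≡ 19/40 mod 53. 40⁻¹ ≡ 4 (mod 53) since 40·4 = 160 ≡ 1, so λ ≡ 23.
  x = λ² - 10 - 50 = 529 - 60 ≡ 45; y = λ·(10 - 45) - 4 ≡ 39. → (45, 39)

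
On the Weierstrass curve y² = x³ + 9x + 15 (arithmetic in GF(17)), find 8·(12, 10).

Write G = (12, 10).
Repeated addition: build up to 8G.
2G: tangent at (12, 10): λ = (3·12² + 9)/(2·10) ≡ 16/3. 3⁻¹ ≡ 6 (mod 17) since 3·6 = 18 ≡ 1, so λ ≡ 16·6 ≡ 11.
  x = λ² - 12 - 12 = 121 - 24 ≡ 12; y = λ·(12 - 12) - 10 ≡ 7. → (12, 7)
3G: (12, 7) + (12, 10): same x and y₁ ≡ -y₂, so the sum is ∞.
4G: ∞ + (12, 10) = (12, 10) (identity).
5G: tangent at (12, 10): λ = (3·12² + 9)/(2·10) ≡ 16/3. 3⁻¹ ≡ 6 (mod 17) since 3·6 = 18 ≡ 1, so λ ≡ 16·6 ≡ 11.
  x = λ² - 12 - 12 = 121 - 24 ≡ 12; y = λ·(12 - 12) - 10 ≡ 7. → (12, 7)
6G: (12, 7) + (12, 10): same x and y₁ ≡ -y₂, so the sum is ∞.
7G: ∞ + (12, 10) = (12, 10) (identity).
8G: tangent at (12, 10): λ = (3·12² + 9)/(2·10) ≡ 16/3. 3⁻¹ ≡ 6 (mod 17) since 3·6 = 18 ≡ 1, so λ ≡ 16·6 ≡ 11.
  x = λ² - 12 - 12 = 121 - 24 ≡ 12; y = λ·(12 - 12) - 10 ≡ 7. → (12, 7)

(12, 7)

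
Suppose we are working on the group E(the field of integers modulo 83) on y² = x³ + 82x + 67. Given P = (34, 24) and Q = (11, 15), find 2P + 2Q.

(4, 58)

First 2P:
Repeated addition: build up to 2P.
2P: tangent at (34, 24): λ = (3·34² + 82)/(2·24) ≡ 64/48. 48⁻¹ ≡ 64 (mod 83), so λ ≡ 64·64 ≡ 29.
  x = λ² - 34 - 34 = 841 - 68 ≡ 26; y = λ·(34 - 26) - 24 ≡ 42. → (26, 42)
2P = (26, 42).
Next 2Q:
Repeated addition: build up to 2Q.
2Q: tangent at (11, 15): λ = (3·11² + 82)/(2·15) ≡ 30/30. 30⁻¹ ≡ 36 (mod 83) since 30·36 = 1080 ≡ 1, so λ ≡ 30·36 ≡ 1.
  x = λ² - 11 - 11 = 1 - 22 ≡ 62; y = λ·(11 - 62) - 15 ≡ 17. → (62, 17)
2Q = (62, 17).
Finally 2P + 2Q:
(26, 42) + (62, 17). λ = (17 - 42)/(62 - 26) ≡ 58/36 mod 83. 36⁻¹ ≡ 30 (mod 83) since 36·30 = 1080 ≡ 1, so λ ≡ 80.
  x = λ² - 26 - 62 = 6400 - 88 ≡ 4; y = λ·(26 - 4) - 42 ≡ 58. → (4, 58)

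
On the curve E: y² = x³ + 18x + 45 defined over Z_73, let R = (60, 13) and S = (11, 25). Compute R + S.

(57, 25)

(60, 13) + (11, 25). λ = (25 - 13)/(11 - 60) ≡ 12/24 mod 73. 24⁻¹ ≡ 70 (mod 73), so λ ≡ 37.
  x = λ² - 60 - 11 = 1369 - 71 ≡ 57; y = λ·(60 - 57) - 13 ≡ 25. → (57, 25)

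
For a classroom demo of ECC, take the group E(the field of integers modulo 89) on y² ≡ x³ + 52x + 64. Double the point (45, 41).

tangent at (45, 41): λ = (3·45² + 52)/(2·41) ≡ 75/82. 82⁻¹ ≡ 38 (mod 89) since 82·38 = 3116 ≡ 1, so λ ≡ 75·38 ≡ 2.
  x = λ² - 45 - 45 = 4 - 90 ≡ 3; y = λ·(45 - 3) - 41 ≡ 43. → (3, 43)

(3, 43)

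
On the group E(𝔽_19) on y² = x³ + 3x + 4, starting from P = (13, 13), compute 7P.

Double-and-add on 7 = (111)₂. Start with P = (13, 13) for the leading 1-bit.
double: tangent at (13, 13): λ = (3·13² + 3)/(2·13) ≡ 16/7. 7⁻¹ ≡ 11 (mod 19) since 7·11 = 77 ≡ 1, so λ ≡ 16·11 ≡ 5.
  x = λ² - 13 - 13 = 25 - 26 ≡ 18; y = λ·(13 - 18) - 13 ≡ 0. → (18, 0)
add P: (18, 0) + (13, 13). λ = (13 - 0)/(13 - 18) ≡ 13/14 mod 19. 14⁻¹ ≡ 15 (mod 19) since 14·15 = 210 ≡ 1, so λ ≡ 5.
  x = λ² - 18 - 13 = 25 - 31 ≡ 13; y = λ·(18 - 13) - 0 ≡ 6. → (13, 6)
double: tangent at (13, 6): λ = (3·13² + 3)/(2·6) ≡ 16/12. 12⁻¹ ≡ 8 (mod 19), so λ ≡ 16·8 ≡ 14.
  x = λ² - 13 - 13 = 196 - 26 ≡ 18; y = λ·(13 - 18) - 6 ≡ 0. → (18, 0)
add P: (18, 0) + (13, 13). λ = (13 - 0)/(13 - 18) ≡ 13/14 mod 19. 14⁻¹ ≡ 15 (mod 19) since 14·15 = 210 ≡ 1, so λ ≡ 5.
  x = λ² - 18 - 13 = 25 - 31 ≡ 13; y = λ·(18 - 13) - 0 ≡ 6. → (13, 6)

(13, 6)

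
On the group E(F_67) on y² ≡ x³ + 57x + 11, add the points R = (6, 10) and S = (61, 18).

(60, 26)

(6, 10) + (61, 18). λ = (18 - 10)/(61 - 6) ≡ 8/55 mod 67. 55⁻¹ ≡ 39 (mod 67), so λ ≡ 44.
  x = λ² - 6 - 61 = 1936 - 67 ≡ 60; y = λ·(6 - 60) - 10 ≡ 26. → (60, 26)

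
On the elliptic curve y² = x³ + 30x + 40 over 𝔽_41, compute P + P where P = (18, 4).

(28, 35)

tangent at (18, 4): λ = (3·18² + 30)/(2·4) ≡ 18/8. 8⁻¹ ≡ 36 (mod 41) since 8·36 = 288 ≡ 1, so λ ≡ 18·36 ≡ 33.
  x = λ² - 18 - 18 = 1089 - 36 ≡ 28; y = λ·(18 - 28) - 4 ≡ 35. → (28, 35)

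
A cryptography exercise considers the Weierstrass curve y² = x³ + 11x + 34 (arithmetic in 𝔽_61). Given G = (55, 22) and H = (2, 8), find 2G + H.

(34, 1)

First 2G:
Repeated addition: build up to 2G.
2G: tangent at (55, 22): λ = (3·55² + 11)/(2·22) ≡ 58/44. 44⁻¹ ≡ 43 (mod 61), so λ ≡ 58·43 ≡ 54.
  x = λ² - 55 - 55 = 2916 - 110 ≡ 0; y = λ·(55 - 0) - 22 ≡ 20. → (0, 20)
2G = (0, 20).
Finally 2G + H:
(0, 20) + (2, 8). λ = (8 - 20)/(2 - 0) ≡ 49/2 mod 61. 2⁻¹ ≡ 31 (mod 61) since 2·31 = 62 ≡ 1, so λ ≡ 55.
  x = λ² - 0 - 2 = 3025 - 2 ≡ 34; y = λ·(0 - 34) - 20 ≡ 1. → (34, 1)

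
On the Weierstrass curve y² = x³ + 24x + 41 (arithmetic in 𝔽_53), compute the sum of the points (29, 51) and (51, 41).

(10, 3)

(29, 51) + (51, 41). λ = (41 - 51)/(51 - 29) ≡ 43/22 mod 53. 22⁻¹ ≡ 41 (mod 53) since 22·41 = 902 ≡ 1, so λ ≡ 14.
  x = λ² - 29 - 51 = 196 - 80 ≡ 10; y = λ·(29 - 10) - 51 ≡ 3. → (10, 3)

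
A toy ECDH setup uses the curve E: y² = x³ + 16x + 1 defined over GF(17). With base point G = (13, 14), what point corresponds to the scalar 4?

Repeated addition: build up to 4G.
2G: tangent at (13, 14): λ = (3·13² + 16)/(2·14) ≡ 13/11. 11⁻¹ ≡ 14 (mod 17) since 11·14 = 154 ≡ 1, so λ ≡ 13·14 ≡ 12.
  x = λ² - 13 - 13 = 144 - 26 ≡ 16; y = λ·(13 - 16) - 14 ≡ 1. → (16, 1)
3G: (16, 1) + (13, 14). λ = (14 - 1)/(13 - 16) ≡ 13/14 mod 17. 14⁻¹ ≡ 11 (mod 17), so λ ≡ 7.
  x = λ² - 16 - 13 = 49 - 29 ≡ 3; y = λ·(16 - 3) - 1 ≡ 5. → (3, 5)
4G: (3, 5) + (13, 14). λ = (14 - 5)/(13 - 3) ≡ 9/10 mod 17. 10⁻¹ ≡ 12 (mod 17), so λ ≡ 6.
  x = λ² - 3 - 13 = 36 - 16 ≡ 3; y = λ·(3 - 3) - 5 ≡ 12. → (3, 12)

(3, 12)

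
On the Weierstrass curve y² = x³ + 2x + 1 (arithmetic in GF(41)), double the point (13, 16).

(13, 25)

tangent at (13, 16): λ = (3·13² + 2)/(2·16) ≡ 17/32. 32⁻¹ ≡ 9 (mod 41) since 32·9 = 288 ≡ 1, so λ ≡ 17·9 ≡ 30.
  x = λ² - 13 - 13 = 900 - 26 ≡ 13; y = λ·(13 - 13) - 16 ≡ 25. → (13, 25)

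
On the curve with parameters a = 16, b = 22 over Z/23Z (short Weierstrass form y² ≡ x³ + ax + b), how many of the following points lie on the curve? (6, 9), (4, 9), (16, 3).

(6, 9): 9² ≡ 12, rhs ≡ 12 → on.
(4, 9): 9² ≡ 12, rhs ≡ 12 → on.
(16, 3): 3² ≡ 9, rhs ≡ 4 → off.

2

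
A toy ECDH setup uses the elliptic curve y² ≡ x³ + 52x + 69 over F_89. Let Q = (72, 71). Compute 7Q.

(85, 8)

Repeated addition: build up to 7Q.
2Q: tangent at (72, 71): λ = (3·72² + 52)/(2·71) ≡ 29/53. 53⁻¹ ≡ 42 (mod 89), so λ ≡ 29·42 ≡ 61.
  x = λ² - 72 - 72 = 3721 - 144 ≡ 17; y = λ·(72 - 17) - 71 ≡ 80. → (17, 80)
3Q: (17, 80) + (72, 71). λ = (71 - 80)/(72 - 17) ≡ 80/55 mod 89. 55⁻¹ ≡ 34 (mod 89) since 55·34 = 1870 ≡ 1, so λ ≡ 50.
  x = λ² - 17 - 72 = 2500 - 89 ≡ 8; y = λ·(17 - 8) - 80 ≡ 14. → (8, 14)
4Q: (8, 14) + (72, 71). λ = (71 - 14)/(72 - 8) ≡ 57/64 mod 89. 64⁻¹ ≡ 32 (mod 89), so λ ≡ 44.
  x = λ² - 8 - 72 = 1936 - 80 ≡ 76; y = λ·(8 - 76) - 14 ≡ 20. → (76, 20)
5Q: (76, 20) + (72, 71). λ = (71 - 20)/(72 - 76) ≡ 51/85 mod 89. 85⁻¹ ≡ 22 (mod 89), so λ ≡ 54.
  x = λ² - 76 - 72 = 2916 - 148 ≡ 9; y = λ·(76 - 9) - 20 ≡ 38. → (9, 38)
6Q: (9, 38) + (72, 71). λ = (71 - 38)/(72 - 9) ≡ 33/63 mod 89. 63⁻¹ ≡ 65 (mod 89), so λ ≡ 9.
  x = λ² - 9 - 72 = 81 - 81 ≡ 0; y = λ·(9 - 0) - 38 ≡ 43. → (0, 43)
7Q: (0, 43) + (72, 71). λ = (71 - 43)/(72 - 0) ≡ 28/72 mod 89. 72⁻¹ ≡ 68 (mod 89), so λ ≡ 35.
  x = λ² - 0 - 72 = 1225 - 72 ≡ 85; y = λ·(0 - 85) - 43 ≡ 8. → (85, 8)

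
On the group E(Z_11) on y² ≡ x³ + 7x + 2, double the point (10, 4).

(7, 8)

tangent at (10, 4): λ = (3·10² + 7)/(2·4) ≡ 10/8. 8⁻¹ ≡ 7 (mod 11), so λ ≡ 10·7 ≡ 4.
  x = λ² - 10 - 10 = 16 - 20 ≡ 7; y = λ·(10 - 7) - 4 ≡ 8. → (7, 8)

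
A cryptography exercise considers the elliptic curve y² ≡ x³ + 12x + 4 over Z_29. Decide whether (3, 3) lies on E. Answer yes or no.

yes

y² = 3² ≡ 9; x³ + 12x + 4 = 67 ≡ 9 (mod 29). 9 = 9.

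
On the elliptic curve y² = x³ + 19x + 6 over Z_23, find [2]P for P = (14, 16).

tangent at (14, 16): λ = (3·14² + 19)/(2·16) ≡ 9/9. 9⁻¹ ≡ 18 (mod 23), so λ ≡ 9·18 ≡ 1.
  x = λ² - 14 - 14 = 1 - 28 ≡ 19; y = λ·(14 - 19) - 16 ≡ 2. → (19, 2)

(19, 2)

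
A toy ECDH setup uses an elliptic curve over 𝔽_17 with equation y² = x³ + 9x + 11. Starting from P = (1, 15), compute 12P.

Double-and-add on 12 = (1100)₂. Start with P = (1, 15) for the leading 1-bit.
double: tangent at (1, 15): λ = (3·1² + 9)/(2·15) ≡ 12/13. 13⁻¹ ≡ 4 (mod 17) since 13·4 = 52 ≡ 1, so λ ≡ 12·4 ≡ 14.
  x = λ² - 1 - 1 = 196 - 2 ≡ 7; y = λ·(1 - 7) - 15 ≡ 3. → (7, 3)
add P: (7, 3) + (1, 15). λ = (15 - 3)/(1 - 7) ≡ 12/11 mod 17. 11⁻¹ ≡ 14 (mod 17) since 11·14 = 154 ≡ 1, so λ ≡ 15.
  x = λ² - 7 - 1 = 225 - 8 ≡ 13; y = λ·(7 - 13) - 3 ≡ 9. → (13, 9)
double: tangent at (13, 9): λ = (3·13² + 9)/(2·9) ≡ 6/1. 1⁻¹ ≡ 1 (mod 17), so λ ≡ 6·1 ≡ 6.
  x = λ² - 13 - 13 = 36 - 26 ≡ 10; y = λ·(13 - 10) - 9 ≡ 9. → (10, 9)
double: tangent at (10, 9): λ = (3·10² + 9)/(2·9) ≡ 3/1. 1⁻¹ ≡ 1 (mod 17), so λ ≡ 3·1 ≡ 3.
  x = λ² - 10 - 10 = 9 - 20 ≡ 6; y = λ·(10 - 6) - 9 ≡ 3. → (6, 3)

(6, 3)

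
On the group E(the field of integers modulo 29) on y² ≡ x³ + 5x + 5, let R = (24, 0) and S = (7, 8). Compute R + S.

(24, 0) + (7, 8). λ = (8 - 0)/(7 - 24) ≡ 8/12 mod 29. 12⁻¹ ≡ 17 (mod 29) since 12·17 = 204 ≡ 1, so λ ≡ 20.
  x = λ² - 24 - 7 = 400 - 31 ≡ 21; y = λ·(24 - 21) - 0 ≡ 2. → (21, 2)

(21, 2)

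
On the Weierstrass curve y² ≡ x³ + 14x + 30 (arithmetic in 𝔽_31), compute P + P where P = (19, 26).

tangent at (19, 26): λ = (3·19² + 14)/(2·26) ≡ 12/21. 21⁻¹ ≡ 3 (mod 31) since 21·3 = 63 ≡ 1, so λ ≡ 12·3 ≡ 5.
  x = λ² - 19 - 19 = 25 - 38 ≡ 18; y = λ·(19 - 18) - 26 ≡ 10. → (18, 10)

(18, 10)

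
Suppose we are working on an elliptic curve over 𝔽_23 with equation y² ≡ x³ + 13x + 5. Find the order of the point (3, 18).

12

2P: tangent at (3, 18): λ = (3·3² + 13)/(2·18) ≡ 17/13. 13⁻¹ ≡ 16 (mod 23), so λ ≡ 17·16 ≡ 19.
  x = λ² - 3 - 3 = 361 - 6 ≡ 10; y = λ·(3 - 10) - 18 ≡ 10. → (10, 10)
3P: (10, 10) + (3, 18). λ = (18 - 10)/(3 - 10) ≡ 8/16 mod 23. 16⁻¹ ≡ 13 (mod 23), so λ ≡ 12.
  x = λ² - 10 - 3 = 144 - 13 ≡ 16; y = λ·(10 - 16) - 10 ≡ 10. → (16, 10)
4P: (16, 10) + (3, 18). λ = (18 - 10)/(3 - 16) ≡ 8/10 mod 23. 10⁻¹ ≡ 7 (mod 23), so λ ≡ 10.
  x = λ² - 16 - 3 = 100 - 19 ≡ 12; y = λ·(16 - 12) - 10 ≡ 7. → (12, 7)
5P: (12, 7) + (3, 18). λ = (18 - 7)/(3 - 12) ≡ 11/14 mod 23. 14⁻¹ ≡ 5 (mod 23), so λ ≡ 9.
  x = λ² - 12 - 3 = 81 - 15 ≡ 20; y = λ·(12 - 20) - 7 ≡ 13. → (20, 13)
6P: (20, 13) + (3, 18). λ = (18 - 13)/(3 - 20) ≡ 5/6 mod 23. 6⁻¹ ≡ 4 (mod 23), so λ ≡ 20.
  x = λ² - 20 - 3 = 400 - 23 ≡ 9; y = λ·(20 - 9) - 13 ≡ 0. → (9, 0)
7P: (9, 0) + (3, 18). λ = (18 - 0)/(3 - 9) ≡ 18/17 mod 23. 17⁻¹ ≡ 19 (mod 23), so λ ≡ 20.
  x = λ² - 9 - 3 = 400 - 12 ≡ 20; y = λ·(9 - 20) - 0 ≡ 10. → (20, 10)
8P: (20, 10) + (3, 18). λ = (18 - 10)/(3 - 20) ≡ 8/6 mod 23. 6⁻¹ ≡ 4 (mod 23) since 6·4 = 24 ≡ 1, so λ ≡ 9.
  x = λ² - 20 - 3 = 81 - 23 ≡ 12; y = λ·(20 - 12) - 10 ≡ 16. → (12, 16)
9P: (12, 16) + (3, 18). λ = (18 - 16)/(3 - 12) ≡ 2/14 mod 23. 14⁻¹ ≡ 5 (mod 23) since 14·5 = 70 ≡ 1, so λ ≡ 10.
  x = λ² - 12 - 3 = 100 - 15 ≡ 16; y = λ·(12 - 16) - 16 ≡ 13. → (16, 13)
10P: (16, 13) + (3, 18). λ = (18 - 13)/(3 - 16) ≡ 5/10 mod 23. 10⁻¹ ≡ 7 (mod 23), so λ ≡ 12.
  x = λ² - 16 - 3 = 144 - 19 ≡ 10; y = λ·(16 - 10) - 13 ≡ 13. → (10, 13)
11P: (10, 13) + (3, 18). λ = (18 - 13)/(3 - 10) ≡ 5/16 mod 23. 16⁻¹ ≡ 13 (mod 23) since 16·13 = 208 ≡ 1, so λ ≡ 19.
  x = λ² - 10 - 3 = 361 - 13 ≡ 3; y = λ·(10 - 3) - 13 ≡ 5. → (3, 5)
12P: (3, 5) + (3, 18): same x and y₁ ≡ -y₂, so the sum is 𝒪.
12P = 𝒪, so the order is 12.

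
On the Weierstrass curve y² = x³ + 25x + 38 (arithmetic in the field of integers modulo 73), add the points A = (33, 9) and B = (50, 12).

(60, 12)

(33, 9) + (50, 12). λ = (12 - 9)/(50 - 33) ≡ 3/17 mod 73. 17⁻¹ ≡ 43 (mod 73) since 17·43 = 731 ≡ 1, so λ ≡ 56.
  x = λ² - 33 - 50 = 3136 - 83 ≡ 60; y = λ·(33 - 60) - 9 ≡ 12. → (60, 12)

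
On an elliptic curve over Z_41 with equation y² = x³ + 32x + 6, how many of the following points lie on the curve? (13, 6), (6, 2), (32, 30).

2

(13, 6): 6² ≡ 36, rhs ≡ 36 → on.
(6, 2): 2² ≡ 4, rhs ≡ 4 → on.
(32, 30): 30² ≡ 39, rhs ≡ 14 → off.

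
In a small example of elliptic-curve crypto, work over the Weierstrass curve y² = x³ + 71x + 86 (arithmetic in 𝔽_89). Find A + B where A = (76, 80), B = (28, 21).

(76, 80) + (28, 21). λ = (21 - 80)/(28 - 76) ≡ 30/41 mod 89. 41⁻¹ ≡ 76 (mod 89), so λ ≡ 55.
  x = λ² - 76 - 28 = 3025 - 104 ≡ 73; y = λ·(76 - 73) - 80 ≡ 85. → (73, 85)

(73, 85)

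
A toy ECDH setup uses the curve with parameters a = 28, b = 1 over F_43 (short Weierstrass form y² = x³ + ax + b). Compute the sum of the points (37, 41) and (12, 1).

(37, 41) + (12, 1). λ = (1 - 41)/(12 - 37) ≡ 3/18 mod 43. 18⁻¹ ≡ 12 (mod 43) since 18·12 = 216 ≡ 1, so λ ≡ 36.
  x = λ² - 37 - 12 = 1296 - 49 ≡ 0; y = λ·(37 - 0) - 41 ≡ 1. → (0, 1)

(0, 1)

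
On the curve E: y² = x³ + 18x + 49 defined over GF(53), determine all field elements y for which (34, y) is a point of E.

none

x³ + 18x + 49 = 39965 ≡ 3 (mod 53).
3 is a non-residue mod 53; no y exists.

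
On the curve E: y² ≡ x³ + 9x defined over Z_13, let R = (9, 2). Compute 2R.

tangent at (9, 2): λ = (3·9² + 9)/(2·2) ≡ 5/4. 4⁻¹ ≡ 10 (mod 13) since 4·10 = 40 ≡ 1, so λ ≡ 5·10 ≡ 11.
  x = λ² - 9 - 9 = 121 - 18 ≡ 12; y = λ·(9 - 12) - 2 ≡ 4. → (12, 4)

(12, 4)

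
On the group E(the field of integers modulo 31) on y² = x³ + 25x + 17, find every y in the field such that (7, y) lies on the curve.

15, 16

x³ + 25x + 17 = 535 ≡ 8 (mod 31).
Square roots of 8 mod 31: 15 and 16 (since 15² = 225 ≡ 8).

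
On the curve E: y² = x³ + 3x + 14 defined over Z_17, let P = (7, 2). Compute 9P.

Double-and-add on 9 = (1001)₂. Start with P = (7, 2) for the leading 1-bit.
double: tangent at (7, 2): λ = (3·7² + 3)/(2·2) ≡ 14/4. 4⁻¹ ≡ 13 (mod 17) since 4·13 = 52 ≡ 1, so λ ≡ 14·13 ≡ 12.
  x = λ² - 7 - 7 = 144 - 14 ≡ 11; y = λ·(7 - 11) - 2 ≡ 1. → (11, 1)
double: tangent at (11, 1): λ = (3·11² + 3)/(2·1) ≡ 9/2. 2⁻¹ ≡ 9 (mod 17), so λ ≡ 9·9 ≡ 13.
  x = λ² - 11 - 11 = 169 - 22 ≡ 11; y = λ·(11 - 11) - 1 ≡ 16. → (11, 16)
double: tangent at (11, 16): λ = (3·11² + 3)/(2·16) ≡ 9/15. 15⁻¹ ≡ 8 (mod 17), so λ ≡ 9·8 ≡ 4.
  x = λ² - 11 - 11 = 16 - 22 ≡ 11; y = λ·(11 - 11) - 16 ≡ 1. → (11, 1)
add P: (11, 1) + (7, 2). λ = (2 - 1)/(7 - 11) ≡ 1/13 mod 17. 13⁻¹ ≡ 4 (mod 17) since 13·4 = 52 ≡ 1, so λ ≡ 4.
  x = λ² - 11 - 7 = 16 - 18 ≡ 15; y = λ·(11 - 15) - 1 ≡ 0. → (15, 0)

(15, 0)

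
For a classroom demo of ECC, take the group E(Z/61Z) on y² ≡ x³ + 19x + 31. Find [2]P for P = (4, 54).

tangent at (4, 54): λ = (3·4² + 19)/(2·54) ≡ 6/47. 47⁻¹ ≡ 13 (mod 61), so λ ≡ 6·13 ≡ 17.
  x = λ² - 4 - 4 = 289 - 8 ≡ 37; y = λ·(4 - 37) - 54 ≡ 56. → (37, 56)

(37, 56)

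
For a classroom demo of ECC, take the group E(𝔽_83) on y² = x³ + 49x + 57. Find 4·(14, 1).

Write G = (14, 1).
Repeated addition: build up to 4G.
2G: tangent at (14, 1): λ = (3·14² + 49)/(2·1) ≡ 56/2. 2⁻¹ ≡ 42 (mod 83), so λ ≡ 56·42 ≡ 28.
  x = λ² - 14 - 14 = 784 - 28 ≡ 9; y = λ·(14 - 9) - 1 ≡ 56. → (9, 56)
3G: (9, 56) + (14, 1). λ = (1 - 56)/(14 - 9) ≡ 28/5 mod 83. 5⁻¹ ≡ 50 (mod 83), so λ ≡ 72.
  x = λ² - 9 - 14 = 5184 - 23 ≡ 15; y = λ·(9 - 15) - 56 ≡ 10. → (15, 10)
4G: (15, 10) + (14, 1). λ = (1 - 10)/(14 - 15) ≡ 74/82 mod 83. 82⁻¹ ≡ 82 (mod 83), so λ ≡ 9.
  x = λ² - 15 - 14 = 81 - 29 ≡ 52; y = λ·(15 - 52) - 10 ≡ 72. → (52, 72)

(52, 72)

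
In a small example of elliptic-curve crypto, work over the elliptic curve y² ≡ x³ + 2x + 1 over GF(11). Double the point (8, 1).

tangent at (8, 1): λ = (3·8² + 2)/(2·1) ≡ 7/2. 2⁻¹ ≡ 6 (mod 11) since 2·6 = 12 ≡ 1, so λ ≡ 7·6 ≡ 9.
  x = λ² - 8 - 8 = 81 - 16 ≡ 10; y = λ·(8 - 10) - 1 ≡ 3. → (10, 3)

(10, 3)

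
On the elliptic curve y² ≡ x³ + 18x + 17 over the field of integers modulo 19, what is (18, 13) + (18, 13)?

(11, 8)

tangent at (18, 13): λ = (3·18² + 18)/(2·13) ≡ 2/7. 7⁻¹ ≡ 11 (mod 19) since 7·11 = 77 ≡ 1, so λ ≡ 2·11 ≡ 3.
  x = λ² - 18 - 18 = 9 - 36 ≡ 11; y = λ·(18 - 11) - 13 ≡ 8. → (11, 8)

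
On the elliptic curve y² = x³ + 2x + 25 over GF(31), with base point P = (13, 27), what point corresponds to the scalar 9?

Repeated addition: build up to 9P.
2P: tangent at (13, 27): λ = (3·13² + 2)/(2·27) ≡ 13/23. 23⁻¹ ≡ 27 (mod 31), so λ ≡ 13·27 ≡ 10.
  x = λ² - 13 - 13 = 100 - 26 ≡ 12; y = λ·(13 - 12) - 27 ≡ 14. → (12, 14)
3P: (12, 14) + (13, 27). λ = (27 - 14)/(13 - 12) ≡ 13/1 mod 31. 1⁻¹ ≡ 1 (mod 31) since 1·1 = 1 ≡ 1, so λ ≡ 13.
  x = λ² - 12 - 13 = 169 - 25 ≡ 20; y = λ·(12 - 20) - 14 ≡ 6. → (20, 6)
4P: (20, 6) + (13, 27). λ = (27 - 6)/(13 - 20) ≡ 21/24 mod 31. 24⁻¹ ≡ 22 (mod 31), so λ ≡ 28.
  x = λ² - 20 - 13 = 784 - 33 ≡ 7; y = λ·(20 - 7) - 6 ≡ 17. → (7, 17)
5P: (7, 17) + (13, 27). λ = (27 - 17)/(13 - 7) ≡ 10/6 mod 31. 6⁻¹ ≡ 26 (mod 31) since 6·26 = 156 ≡ 1, so λ ≡ 12.
  x = λ² - 7 - 13 = 144 - 20 ≡ 0; y = λ·(7 - 0) - 17 ≡ 5. → (0, 5)
6P: (0, 5) + (13, 27). λ = (27 - 5)/(13 - 0) ≡ 22/13 mod 31. 13⁻¹ ≡ 12 (mod 31) since 13·12 = 156 ≡ 1, so λ ≡ 16.
  x = λ² - 0 - 13 = 256 - 13 ≡ 26; y = λ·(0 - 26) - 5 ≡ 13. → (26, 13)
7P: (26, 13) + (13, 27). λ = (27 - 13)/(13 - 26) ≡ 14/18 mod 31. 18⁻¹ ≡ 19 (mod 31) since 18·19 = 342 ≡ 1, so λ ≡ 18.
  x = λ² - 26 - 13 = 324 - 39 ≡ 6; y = λ·(26 - 6) - 13 ≡ 6. → (6, 6)
8P: (6, 6) + (13, 27). λ = (27 - 6)/(13 - 6) ≡ 21/7 mod 31. 7⁻¹ ≡ 9 (mod 31), so λ ≡ 3.
  x = λ² - 6 - 13 = 9 - 19 ≡ 21; y = λ·(6 - 21) - 6 ≡ 11. → (21, 11)
9P: (21, 11) + (13, 27). λ = (27 - 11)/(13 - 21) ≡ 16/23 mod 31. 23⁻¹ ≡ 27 (mod 31) since 23·27 = 621 ≡ 1, so λ ≡ 29.
  x = λ² - 21 - 13 = 841 - 34 ≡ 1; y = λ·(21 - 1) - 11 ≡ 11. → (1, 11)

(1, 11)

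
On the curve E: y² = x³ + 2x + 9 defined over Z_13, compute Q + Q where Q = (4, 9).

(1, 8)

tangent at (4, 9): λ = (3·4² + 2)/(2·9) ≡ 11/5. 5⁻¹ ≡ 8 (mod 13), so λ ≡ 11·8 ≡ 10.
  x = λ² - 4 - 4 = 100 - 8 ≡ 1; y = λ·(4 - 1) - 9 ≡ 8. → (1, 8)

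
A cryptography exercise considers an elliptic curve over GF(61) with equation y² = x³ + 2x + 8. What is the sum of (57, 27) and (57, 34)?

The two points share x = 57 and their y-coordinates satisfy 27 + 34 ≡ 0 (mod 61), so they are inverses. Their sum is ∞.

O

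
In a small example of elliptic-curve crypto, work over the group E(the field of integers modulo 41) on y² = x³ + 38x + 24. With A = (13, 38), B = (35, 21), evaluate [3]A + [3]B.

(15, 19)

First 3A:
Repeated addition: build up to 3A.
2A: tangent at (13, 38): λ = (3·13² + 38)/(2·38) ≡ 12/35. 35⁻¹ ≡ 34 (mod 41), so λ ≡ 12·34 ≡ 39.
  x = λ² - 13 - 13 = 1521 - 26 ≡ 19; y = λ·(13 - 19) - 38 ≡ 15. → (19, 15)
3A: (19, 15) + (13, 38). λ = (38 - 15)/(13 - 19) ≡ 23/35 mod 41. 35⁻¹ ≡ 34 (mod 41) since 35·34 = 1190 ≡ 1, so λ ≡ 3.
  x = λ² - 19 - 13 = 9 - 32 ≡ 18; y = λ·(19 - 18) - 15 ≡ 29. → (18, 29)
3A = (18, 29).
Next 3B:
Repeated addition: build up to 3B.
2B: tangent at (35, 21): λ = (3·35² + 38)/(2·21) ≡ 23/1. 1⁻¹ ≡ 1 (mod 41) since 1·1 = 1 ≡ 1, so λ ≡ 23·1 ≡ 23.
  x = λ² - 35 - 35 = 529 - 70 ≡ 8; y = λ·(35 - 8) - 21 ≡ 26. → (8, 26)
3B: (8, 26) + (35, 21). λ = (21 - 26)/(35 - 8) ≡ 36/27 mod 41. 27⁻¹ ≡ 38 (mod 41) since 27·38 = 1026 ≡ 1, so λ ≡ 15.
  x = λ² - 8 - 35 = 225 - 43 ≡ 18; y = λ·(8 - 18) - 26 ≡ 29. → (18, 29)
3B = (18, 29).
Finally 3A + 3B:
tangent at (18, 29): λ = (3·18² + 38)/(2·29) ≡ 26/17. 17⁻¹ ≡ 29 (mod 41) since 17·29 = 493 ≡ 1, so λ ≡ 26·29 ≡ 16.
  x = λ² - 18 - 18 = 256 - 36 ≡ 15; y = λ·(18 - 15) - 29 ≡ 19. → (15, 19)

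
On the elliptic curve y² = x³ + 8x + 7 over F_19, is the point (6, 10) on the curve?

yes

y² = 10² ≡ 5; x³ + 8x + 7 = 271 ≡ 5 (mod 19). 5 = 5.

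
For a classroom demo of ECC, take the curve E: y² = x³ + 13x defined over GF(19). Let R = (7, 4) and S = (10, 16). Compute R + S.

(18, 9)

(7, 4) + (10, 16). λ = (16 - 4)/(10 - 7) ≡ 12/3 mod 19. 3⁻¹ ≡ 13 (mod 19), so λ ≡ 4.
  x = λ² - 7 - 10 = 16 - 17 ≡ 18; y = λ·(7 - 18) - 4 ≡ 9. → (18, 9)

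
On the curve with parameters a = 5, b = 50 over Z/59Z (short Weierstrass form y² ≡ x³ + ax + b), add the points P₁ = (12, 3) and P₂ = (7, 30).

(12, 3) + (7, 30). λ = (30 - 3)/(7 - 12) ≡ 27/54 mod 59. 54⁻¹ ≡ 47 (mod 59) since 54·47 = 2538 ≡ 1, so λ ≡ 30.
  x = λ² - 12 - 7 = 900 - 19 ≡ 55; y = λ·(12 - 55) - 3 ≡ 5. → (55, 5)

(55, 5)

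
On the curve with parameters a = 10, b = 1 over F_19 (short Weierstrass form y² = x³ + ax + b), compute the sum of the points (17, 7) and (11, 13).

(11, 6)

(17, 7) + (11, 13). λ = (13 - 7)/(11 - 17) ≡ 6/13 mod 19. 13⁻¹ ≡ 3 (mod 19) since 13·3 = 39 ≡ 1, so λ ≡ 18.
  x = λ² - 17 - 11 = 324 - 28 ≡ 11; y = λ·(17 - 11) - 7 ≡ 6. → (11, 6)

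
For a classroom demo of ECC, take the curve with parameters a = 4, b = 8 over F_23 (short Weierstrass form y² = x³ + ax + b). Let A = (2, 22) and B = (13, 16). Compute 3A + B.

First 3A:
Repeated addition: build up to 3A.
2A: tangent at (2, 22): λ = (3·2² + 4)/(2·22) ≡ 16/21. 21⁻¹ ≡ 11 (mod 23), so λ ≡ 16·11 ≡ 15.
  x = λ² - 2 - 2 = 225 - 4 ≡ 14; y = λ·(2 - 14) - 22 ≡ 5. → (14, 5)
3A: (14, 5) + (2, 22). λ = (22 - 5)/(2 - 14) ≡ 17/11 mod 23. 11⁻¹ ≡ 21 (mod 23), so λ ≡ 12.
  x = λ² - 14 - 2 = 144 - 16 ≡ 13; y = λ·(14 - 13) - 5 ≡ 7. → (13, 7)
3A = (13, 7).
Finally 3A + B:
(13, 7) + (13, 16): same x and y₁ ≡ -y₂, so the sum is O.

O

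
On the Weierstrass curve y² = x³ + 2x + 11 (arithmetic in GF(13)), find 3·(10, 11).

Write Q = (10, 11).
Repeated addition: build up to 3Q.
2Q: tangent at (10, 11): λ = (3·10² + 2)/(2·11) ≡ 3/9. 9⁻¹ ≡ 3 (mod 13), so λ ≡ 3·3 ≡ 9.
  x = λ² - 10 - 10 = 81 - 20 ≡ 9; y = λ·(10 - 9) - 11 ≡ 11. → (9, 11)
3Q: (9, 11) + (10, 11). λ = (11 - 11)/(10 - 9) ≡ 0/1 mod 13. 1⁻¹ ≡ 1 (mod 13), so λ ≡ 0.
  x = λ² - 9 - 10 = 0 - 19 ≡ 7; y = λ·(9 - 7) - 11 ≡ 2. → (7, 2)

(7, 2)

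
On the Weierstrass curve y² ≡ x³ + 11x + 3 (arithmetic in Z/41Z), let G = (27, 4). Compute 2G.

(32, 6)

tangent at (27, 4): λ = (3·27² + 11)/(2·4) ≡ 25/8. 8⁻¹ ≡ 36 (mod 41) since 8·36 = 288 ≡ 1, so λ ≡ 25·36 ≡ 39.
  x = λ² - 27 - 27 = 1521 - 54 ≡ 32; y = λ·(27 - 32) - 4 ≡ 6. → (32, 6)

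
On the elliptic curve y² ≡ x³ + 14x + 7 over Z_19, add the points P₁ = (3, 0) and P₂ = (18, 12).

(3, 0) + (18, 12). λ = (12 - 0)/(18 - 3) ≡ 12/15 mod 19. 15⁻¹ ≡ 14 (mod 19), so λ ≡ 16.
  x = λ² - 3 - 18 = 256 - 21 ≡ 7; y = λ·(3 - 7) - 0 ≡ 12. → (7, 12)

(7, 12)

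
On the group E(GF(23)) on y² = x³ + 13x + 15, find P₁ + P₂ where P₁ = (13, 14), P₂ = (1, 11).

(13, 14) + (1, 11). λ = (11 - 14)/(1 - 13) ≡ 20/11 mod 23. 11⁻¹ ≡ 21 (mod 23), so λ ≡ 6.
  x = λ² - 13 - 1 = 36 - 14 ≡ 22; y = λ·(13 - 22) - 14 ≡ 1. → (22, 1)

(22, 1)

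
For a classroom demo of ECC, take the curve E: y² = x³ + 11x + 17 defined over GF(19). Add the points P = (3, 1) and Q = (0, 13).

(3, 1) + (0, 13). λ = (13 - 1)/(0 - 3) ≡ 12/16 mod 19. 16⁻¹ ≡ 6 (mod 19), so λ ≡ 15.
  x = λ² - 3 - 0 = 225 - 3 ≡ 13; y = λ·(3 - 13) - 1 ≡ 1. → (13, 1)

(13, 1)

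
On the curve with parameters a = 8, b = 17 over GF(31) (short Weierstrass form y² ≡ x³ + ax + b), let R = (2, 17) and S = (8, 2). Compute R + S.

(2, 17) + (8, 2). λ = (2 - 17)/(8 - 2) ≡ 16/6 mod 31. 6⁻¹ ≡ 26 (mod 31), so λ ≡ 13.
  x = λ² - 2 - 8 = 169 - 10 ≡ 4; y = λ·(2 - 4) - 17 ≡ 19. → (4, 19)

(4, 19)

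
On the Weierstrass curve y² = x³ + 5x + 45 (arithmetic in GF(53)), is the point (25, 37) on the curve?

no

y² = 37² ≡ 44; x³ + 5x + 45 = 15795 ≡ 1 (mod 53). 44 ≠ 1.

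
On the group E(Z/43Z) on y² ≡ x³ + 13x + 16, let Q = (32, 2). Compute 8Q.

Double-and-add on 8 = (1000)₂. Start with Q = (32, 2) for the leading 1-bit.
double: tangent at (32, 2): λ = (3·32² + 13)/(2·2) ≡ 32/4. 4⁻¹ ≡ 11 (mod 43), so λ ≡ 32·11 ≡ 8.
  x = λ² - 32 - 32 = 64 - 64 ≡ 0; y = λ·(32 - 0) - 2 ≡ 39. → (0, 39)
double: tangent at (0, 39): λ = (3·0² + 13)/(2·39) ≡ 13/35. 35⁻¹ ≡ 16 (mod 43) since 35·16 = 560 ≡ 1, so λ ≡ 13·16 ≡ 36.
  x = λ² - 0 - 0 = 1296 - 0 ≡ 6; y = λ·(0 - 6) - 39 ≡ 3. → (6, 3)
double: tangent at (6, 3): λ = (3·6² + 13)/(2·3) ≡ 35/6. 6⁻¹ ≡ 36 (mod 43), so λ ≡ 35·36 ≡ 13.
  x = λ² - 6 - 6 = 169 - 12 ≡ 28; y = λ·(6 - 28) - 3 ≡ 12. → (28, 12)

(28, 12)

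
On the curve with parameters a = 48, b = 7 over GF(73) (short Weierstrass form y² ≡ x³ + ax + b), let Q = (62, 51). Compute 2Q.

(70, 37)

tangent at (62, 51): λ = (3·62² + 48)/(2·51) ≡ 46/29. 29⁻¹ ≡ 68 (mod 73), so λ ≡ 46·68 ≡ 62.
  x = λ² - 62 - 62 = 3844 - 124 ≡ 70; y = λ·(62 - 70) - 51 ≡ 37. → (70, 37)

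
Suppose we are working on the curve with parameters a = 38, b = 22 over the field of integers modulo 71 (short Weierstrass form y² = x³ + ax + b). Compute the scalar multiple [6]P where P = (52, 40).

Double-and-add on 6 = (110)₂. Start with P = (52, 40) for the leading 1-bit.
double: tangent at (52, 40): λ = (3·52² + 38)/(2·40) ≡ 56/9. 9⁻¹ ≡ 8 (mod 71), so λ ≡ 56·8 ≡ 22.
  x = λ² - 52 - 52 = 484 - 104 ≡ 25; y = λ·(52 - 25) - 40 ≡ 57. → (25, 57)
add P: (25, 57) + (52, 40). λ = (40 - 57)/(52 - 25) ≡ 54/27 mod 71. 27⁻¹ ≡ 50 (mod 71), so λ ≡ 2.
  x = λ² - 25 - 52 = 4 - 77 ≡ 69; y = λ·(25 - 69) - 57 ≡ 68. → (69, 68)
double: tangent at (69, 68): λ = (3·69² + 38)/(2·68) ≡ 50/65. 65⁻¹ ≡ 59 (mod 71) since 65·59 = 3835 ≡ 1, so λ ≡ 50·59 ≡ 39.
  x = λ² - 69 - 69 = 1521 - 138 ≡ 34; y = λ·(69 - 34) - 68 ≡ 19. → (34, 19)

(34, 19)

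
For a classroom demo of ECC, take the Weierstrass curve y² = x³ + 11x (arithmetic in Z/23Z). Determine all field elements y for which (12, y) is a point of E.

x³ + 11x + 0 = 1860 ≡ 20 (mod 23).
20 is a non-residue mod 23; no y exists.

none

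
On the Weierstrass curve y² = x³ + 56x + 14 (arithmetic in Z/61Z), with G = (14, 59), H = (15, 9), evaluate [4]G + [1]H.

First 4G:
Double-and-add on 4 = (100)₂. Start with G = (14, 59) for the leading 1-bit.
double: tangent at (14, 59): λ = (3·14² + 56)/(2·59) ≡ 34/57. 57⁻¹ ≡ 15 (mod 61) since 57·15 = 855 ≡ 1, so λ ≡ 34·15 ≡ 22.
  x = λ² - 14 - 14 = 484 - 28 ≡ 29; y = λ·(14 - 29) - 59 ≡ 38. → (29, 38)
double: tangent at (29, 38): λ = (3·29² + 56)/(2·38) ≡ 17/15. 15⁻¹ ≡ 57 (mod 61) since 15·57 = 855 ≡ 1, so λ ≡ 17·57 ≡ 54.
  x = λ² - 29 - 29 = 2916 - 58 ≡ 52; y = λ·(29 - 52) - 38 ≡ 1. → (52, 1)
4G = (52, 1).
Finally 4G + H:
(52, 1) + (15, 9). λ = (9 - 1)/(15 - 52) ≡ 8/24 mod 61. 24⁻¹ ≡ 28 (mod 61), so λ ≡ 41.
  x = λ² - 52 - 15 = 1681 - 67 ≡ 28; y = λ·(52 - 28) - 1 ≡ 7. → (28, 7)

(28, 7)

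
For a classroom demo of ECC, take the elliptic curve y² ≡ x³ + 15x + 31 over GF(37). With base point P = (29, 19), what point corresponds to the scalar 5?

Repeated addition: build up to 5P.
2P: tangent at (29, 19): λ = (3·29² + 15)/(2·19) ≡ 22/1. 1⁻¹ ≡ 1 (mod 37) since 1·1 = 1 ≡ 1, so λ ≡ 22·1 ≡ 22.
  x = λ² - 29 - 29 = 484 - 58 ≡ 19; y = λ·(29 - 19) - 19 ≡ 16. → (19, 16)
3P: (19, 16) + (29, 19). λ = (19 - 16)/(29 - 19) ≡ 3/10 mod 37. 10⁻¹ ≡ 26 (mod 37), so λ ≡ 4.
  x = λ² - 19 - 29 = 16 - 48 ≡ 5; y = λ·(19 - 5) - 16 ≡ 3. → (5, 3)
4P: (5, 3) + (29, 19). λ = (19 - 3)/(29 - 5) ≡ 16/24 mod 37. 24⁻¹ ≡ 17 (mod 37), so λ ≡ 13.
  x = λ² - 5 - 29 = 169 - 34 ≡ 24; y = λ·(5 - 24) - 3 ≡ 9. → (24, 9)
5P: (24, 9) + (29, 19). λ = (19 - 9)/(29 - 24) ≡ 10/5 mod 37. 5⁻¹ ≡ 15 (mod 37), so λ ≡ 2.
  x = λ² - 24 - 29 = 4 - 53 ≡ 25; y = λ·(24 - 25) - 9 ≡ 26. → (25, 26)

(25, 26)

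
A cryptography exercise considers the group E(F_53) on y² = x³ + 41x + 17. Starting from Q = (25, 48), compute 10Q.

Double-and-add on 10 = (1010)₂. Start with Q = (25, 48) for the leading 1-bit.
double: tangent at (25, 48): λ = (3·25² + 41)/(2·48) ≡ 8/43. 43⁻¹ ≡ 37 (mod 53) since 43·37 = 1591 ≡ 1, so λ ≡ 8·37 ≡ 31.
  x = λ² - 25 - 25 = 961 - 50 ≡ 10; y = λ·(25 - 10) - 48 ≡ 46. → (10, 46)
double: tangent at (10, 46): λ = (3·10² + 41)/(2·46) ≡ 23/39. 39⁻¹ ≡ 34 (mod 53), so λ ≡ 23·34 ≡ 40.
  x = λ² - 10 - 10 = 1600 - 20 ≡ 43; y = λ·(10 - 43) - 46 ≡ 12. → (43, 12)
add Q: (43, 12) + (25, 48). λ = (48 - 12)/(25 - 43) ≡ 36/35 mod 53. 35⁻¹ ≡ 50 (mod 53), so λ ≡ 51.
  x = λ² - 43 - 25 = 2601 - 68 ≡ 42; y = λ·(43 - 42) - 12 ≡ 39. → (42, 39)
double: tangent at (42, 39): λ = (3·42² + 41)/(2·39) ≡ 33/25. 25⁻¹ ≡ 17 (mod 53), so λ ≡ 33·17 ≡ 31.
  x = λ² - 42 - 42 = 961 - 84 ≡ 29; y = λ·(42 - 29) - 39 ≡ 46. → (29, 46)

(29, 46)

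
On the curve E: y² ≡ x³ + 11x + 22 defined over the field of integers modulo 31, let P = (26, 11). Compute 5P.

Double-and-add on 5 = (101)₂. Start with P = (26, 11) for the leading 1-bit.
double: tangent at (26, 11): λ = (3·26² + 11)/(2·11) ≡ 24/22. 22⁻¹ ≡ 24 (mod 31) since 22·24 = 528 ≡ 1, so λ ≡ 24·24 ≡ 18.
  x = λ² - 26 - 26 = 324 - 52 ≡ 24; y = λ·(26 - 24) - 11 ≡ 25. → (24, 25)
double: tangent at (24, 25): λ = (3·24² + 11)/(2·25) ≡ 3/19. 19⁻¹ ≡ 18 (mod 31), so λ ≡ 3·18 ≡ 23.
  x = λ² - 24 - 24 = 529 - 48 ≡ 16; y = λ·(24 - 16) - 25 ≡ 4. → (16, 4)
add P: (16, 4) + (26, 11). λ = (11 - 4)/(26 - 16) ≡ 7/10 mod 31. 10⁻¹ ≡ 28 (mod 31), so λ ≡ 10.
  x = λ² - 16 - 26 = 100 - 42 ≡ 27; y = λ·(16 - 27) - 4 ≡ 10. → (27, 10)

(27, 10)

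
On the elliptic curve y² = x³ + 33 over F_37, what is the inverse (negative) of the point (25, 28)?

(25, 9)

-(25, 28) = (25, -28 mod 37) = (25, 9).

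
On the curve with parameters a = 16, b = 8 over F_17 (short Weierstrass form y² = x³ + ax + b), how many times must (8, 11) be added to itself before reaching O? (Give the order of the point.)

6

2P: tangent at (8, 11): λ = (3·8² + 16)/(2·11) ≡ 4/5. 5⁻¹ ≡ 7 (mod 17), so λ ≡ 4·7 ≡ 11.
  x = λ² - 8 - 8 = 121 - 16 ≡ 3; y = λ·(8 - 3) - 11 ≡ 10. → (3, 10)
3P: (3, 10) + (8, 11). λ = (11 - 10)/(8 - 3) ≡ 1/5 mod 17. 5⁻¹ ≡ 7 (mod 17), so λ ≡ 7.
  x = λ² - 3 - 8 = 49 - 11 ≡ 4; y = λ·(3 - 4) - 10 ≡ 0. → (4, 0)
4P: (4, 0) + (8, 11). λ = (11 - 0)/(8 - 4) ≡ 11/4 mod 17. 4⁻¹ ≡ 13 (mod 17) since 4·13 = 52 ≡ 1, so λ ≡ 7.
  x = λ² - 4 - 8 = 49 - 12 ≡ 3; y = λ·(4 - 3) - 0 ≡ 7. → (3, 7)
5P: (3, 7) + (8, 11). λ = (11 - 7)/(8 - 3) ≡ 4/5 mod 17. 5⁻¹ ≡ 7 (mod 17), so λ ≡ 11.
  x = λ² - 3 - 8 = 121 - 11 ≡ 8; y = λ·(3 - 8) - 7 ≡ 6. → (8, 6)
6P: (8, 6) + (8, 11): same x and y₁ ≡ -y₂, so the sum is O.
6P = O, so the order is 6.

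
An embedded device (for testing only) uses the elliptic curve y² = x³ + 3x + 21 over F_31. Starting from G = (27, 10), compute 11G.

(1, 26)

Double-and-add on 11 = (1011)₂. Start with G = (27, 10) for the leading 1-bit.
double: tangent at (27, 10): λ = (3·27² + 3)/(2·10) ≡ 20/20. 20⁻¹ ≡ 14 (mod 31), so λ ≡ 20·14 ≡ 1.
  x = λ² - 27 - 27 = 1 - 54 ≡ 9; y = λ·(27 - 9) - 10 ≡ 8. → (9, 8)
double: tangent at (9, 8): λ = (3·9² + 3)/(2·8) ≡ 29/16. 16⁻¹ ≡ 2 (mod 31), so λ ≡ 29·2 ≡ 27.
  x = λ² - 9 - 9 = 729 - 18 ≡ 29; y = λ·(9 - 29) - 8 ≡ 10. → (29, 10)
add G: (29, 10) + (27, 10). λ = (10 - 10)/(27 - 29) ≡ 0/29 mod 31. 29⁻¹ ≡ 15 (mod 31), so λ ≡ 0.
  x = λ² - 29 - 27 = 0 - 56 ≡ 6; y = λ·(29 - 6) - 10 ≡ 21. → (6, 21)
double: tangent at (6, 21): λ = (3·6² + 3)/(2·21) ≡ 18/11. 11⁻¹ ≡ 17 (mod 31) since 11·17 = 187 ≡ 1, so λ ≡ 18·17 ≡ 27.
  x = λ² - 6 - 6 = 729 - 12 ≡ 4; y = λ·(6 - 4) - 21 ≡ 2. → (4, 2)
add G: (4, 2) + (27, 10). λ = (10 - 2)/(27 - 4) ≡ 8/23 mod 31. 23⁻¹ ≡ 27 (mod 31), so λ ≡ 30.
  x = λ² - 4 - 27 = 900 - 31 ≡ 1; y = λ·(4 - 1) - 2 ≡ 26. → (1, 26)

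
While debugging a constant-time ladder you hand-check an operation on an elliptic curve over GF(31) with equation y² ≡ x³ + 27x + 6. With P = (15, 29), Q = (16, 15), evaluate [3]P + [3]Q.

(14, 20)

First 3P:
Repeated addition: build up to 3P.
2P: tangent at (15, 29): λ = (3·15² + 27)/(2·29) ≡ 20/27. 27⁻¹ ≡ 23 (mod 31), so λ ≡ 20·23 ≡ 26.
  x = λ² - 15 - 15 = 676 - 30 ≡ 26; y = λ·(15 - 26) - 29 ≡ 26. → (26, 26)
3P: (26, 26) + (15, 29). λ = (29 - 26)/(15 - 26) ≡ 3/20 mod 31. 20⁻¹ ≡ 14 (mod 31) since 20·14 = 280 ≡ 1, so λ ≡ 11.
  x = λ² - 26 - 15 = 121 - 41 ≡ 18; y = λ·(26 - 18) - 26 ≡ 0. → (18, 0)
3P = (18, 0).
Next 3Q:
Repeated addition: build up to 3Q.
2Q: tangent at (16, 15): λ = (3·16² + 27)/(2·15) ≡ 20/30. 30⁻¹ ≡ 30 (mod 31) since 30·30 = 900 ≡ 1, so λ ≡ 20·30 ≡ 11.
  x = λ² - 16 - 16 = 121 - 32 ≡ 27; y = λ·(16 - 27) - 15 ≡ 19. → (27, 19)
3Q: (27, 19) + (16, 15). λ = (15 - 19)/(16 - 27) ≡ 27/20 mod 31. 20⁻¹ ≡ 14 (mod 31), so λ ≡ 6.
  x = λ² - 27 - 16 = 36 - 43 ≡ 24; y = λ·(27 - 24) - 19 ≡ 30. → (24, 30)
3Q = (24, 30).
Finally 3P + 3Q:
(18, 0) + (24, 30). λ = (30 - 0)/(24 - 18) ≡ 30/6 mod 31. 6⁻¹ ≡ 26 (mod 31), so λ ≡ 5.
  x = λ² - 18 - 24 = 25 - 42 ≡ 14; y = λ·(18 - 14) - 0 ≡ 20. → (14, 20)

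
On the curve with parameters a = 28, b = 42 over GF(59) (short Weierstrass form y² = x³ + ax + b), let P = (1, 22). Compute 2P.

tangent at (1, 22): λ = (3·1² + 28)/(2·22) ≡ 31/44. 44⁻¹ ≡ 55 (mod 59) since 44·55 = 2420 ≡ 1, so λ ≡ 31·55 ≡ 53.
  x = λ² - 1 - 1 = 2809 - 2 ≡ 34; y = λ·(1 - 34) - 22 ≡ 58. → (34, 58)

(34, 58)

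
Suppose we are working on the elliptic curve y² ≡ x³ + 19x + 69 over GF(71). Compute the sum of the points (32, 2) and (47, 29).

(35, 21)

(32, 2) + (47, 29). λ = (29 - 2)/(47 - 32) ≡ 27/15 mod 71. 15⁻¹ ≡ 19 (mod 71), so λ ≡ 16.
  x = λ² - 32 - 47 = 256 - 79 ≡ 35; y = λ·(32 - 35) - 2 ≡ 21. → (35, 21)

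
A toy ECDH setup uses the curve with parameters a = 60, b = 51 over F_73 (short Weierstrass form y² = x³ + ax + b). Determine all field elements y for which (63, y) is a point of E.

35, 38

x³ + 60x + 51 = 253878 ≡ 57 (mod 73).
Square roots of 57 mod 73: 35 and 38 (since 35² = 1225 ≡ 57).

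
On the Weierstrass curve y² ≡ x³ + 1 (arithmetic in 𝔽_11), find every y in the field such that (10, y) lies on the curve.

0

x³ + 0x + 1 = 1001 ≡ 0 (mod 11).
Only y = 0 satisfies y² ≡ 0.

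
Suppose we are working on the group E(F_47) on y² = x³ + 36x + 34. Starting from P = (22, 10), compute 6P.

(37, 32)

Double-and-add on 6 = (110)₂. Start with P = (22, 10) for the leading 1-bit.
double: tangent at (22, 10): λ = (3·22² + 36)/(2·10) ≡ 31/20. 20⁻¹ ≡ 40 (mod 47) since 20·40 = 800 ≡ 1, so λ ≡ 31·40 ≡ 18.
  x = λ² - 22 - 22 = 324 - 44 ≡ 45; y = λ·(22 - 45) - 10 ≡ 46. → (45, 46)
add P: (45, 46) + (22, 10). λ = (10 - 46)/(22 - 45) ≡ 11/24 mod 47. 24⁻¹ ≡ 2 (mod 47), so λ ≡ 22.
  x = λ² - 45 - 22 = 484 - 67 ≡ 41; y = λ·(45 - 41) - 46 ≡ 42. → (41, 42)
double: tangent at (41, 42): λ = (3·41² + 36)/(2·42) ≡ 3/37. 37⁻¹ ≡ 14 (mod 47), so λ ≡ 3·14 ≡ 42.
  x = λ² - 41 - 41 = 1764 - 82 ≡ 37; y = λ·(41 - 37) - 42 ≡ 32. → (37, 32)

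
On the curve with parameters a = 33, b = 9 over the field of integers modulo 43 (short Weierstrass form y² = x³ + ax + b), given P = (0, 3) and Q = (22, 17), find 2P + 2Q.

First 2P:
Repeated addition: build up to 2P.
2P: tangent at (0, 3): λ = (3·0² + 33)/(2·3) ≡ 33/6. 6⁻¹ ≡ 36 (mod 43) since 6·36 = 216 ≡ 1, so λ ≡ 33·36 ≡ 27.
  x = λ² - 0 - 0 = 729 - 0 ≡ 41; y = λ·(0 - 41) - 3 ≡ 8. → (41, 8)
2P = (41, 8).
Next 2Q:
Repeated addition: build up to 2Q.
2Q: tangent at (22, 17): λ = (3·22² + 33)/(2·17) ≡ 23/34. 34⁻¹ ≡ 19 (mod 43) since 34·19 = 646 ≡ 1, so λ ≡ 23·19 ≡ 7.
  x = λ² - 22 - 22 = 49 - 44 ≡ 5; y = λ·(22 - 5) - 17 ≡ 16. → (5, 16)
2Q = (5, 16).
Finally 2P + 2Q:
(41, 8) + (5, 16). λ = (16 - 8)/(5 - 41) ≡ 8/7 mod 43. 7⁻¹ ≡ 37 (mod 43), so λ ≡ 38.
  x = λ² - 41 - 5 = 1444 - 46 ≡ 22; y = λ·(41 - 22) - 8 ≡ 26. → (22, 26)

(22, 26)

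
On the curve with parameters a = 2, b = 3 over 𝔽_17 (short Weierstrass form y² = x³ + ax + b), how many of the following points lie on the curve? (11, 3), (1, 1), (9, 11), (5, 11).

(11, 3): 3² ≡ 9, rhs ≡ 13 → off.
(1, 1): 1² ≡ 1, rhs ≡ 6 → off.
(9, 11): 11² ≡ 2, rhs ≡ 2 → on.
(5, 11): 11² ≡ 2, rhs ≡ 2 → on.

2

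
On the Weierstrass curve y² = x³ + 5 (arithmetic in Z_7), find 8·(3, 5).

Write Q = (3, 5).
Repeated addition: build up to 8Q.
2Q: tangent at (3, 5): λ = (3·3² + 0)/(2·5) ≡ 6/3. 3⁻¹ ≡ 5 (mod 7) since 3·5 = 15 ≡ 1, so λ ≡ 6·5 ≡ 2.
  x = λ² - 3 - 3 = 4 - 6 ≡ 5; y = λ·(3 - 5) - 5 ≡ 5. → (5, 5)
3Q: (5, 5) + (3, 5). λ = (5 - 5)/(3 - 5) ≡ 0/5 mod 7. 5⁻¹ ≡ 3 (mod 7) since 5·3 = 15 ≡ 1, so λ ≡ 0.
  x = λ² - 5 - 3 = 0 - 8 ≡ 6; y = λ·(5 - 6) - 5 ≡ 2. → (6, 2)
4Q: (6, 2) + (3, 5). λ = (5 - 2)/(3 - 6) ≡ 3/4 mod 7. 4⁻¹ ≡ 2 (mod 7), so λ ≡ 6.
  x = λ² - 6 - 3 = 36 - 9 ≡ 6; y = λ·(6 - 6) - 2 ≡ 5. → (6, 5)
5Q: (6, 5) + (3, 5). λ = (5 - 5)/(3 - 6) ≡ 0/4 mod 7. 4⁻¹ ≡ 2 (mod 7) since 4·2 = 8 ≡ 1, so λ ≡ 0.
  x = λ² - 6 - 3 = 0 - 9 ≡ 5; y = λ·(6 - 5) - 5 ≡ 2. → (5, 2)
6Q: (5, 2) + (3, 5). λ = (5 - 2)/(3 - 5) ≡ 3/5 mod 7. 5⁻¹ ≡ 3 (mod 7), so λ ≡ 2.
  x = λ² - 5 - 3 = 4 - 8 ≡ 3; y = λ·(5 - 3) - 2 ≡ 2. → (3, 2)
7Q: (3, 2) + (3, 5): same x and y₁ ≡ -y₂, so the sum is the point at infinity.
8Q: the point at infinity + (3, 5) = (3, 5) (identity).

(3, 5)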